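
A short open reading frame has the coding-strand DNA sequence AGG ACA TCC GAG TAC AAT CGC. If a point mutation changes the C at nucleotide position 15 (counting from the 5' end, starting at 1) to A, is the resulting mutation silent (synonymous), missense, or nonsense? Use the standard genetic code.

Position 15 falls in codon 5: TAC → Tyr.
After the substitution the codon is TAA → Stop.
The new codon is a stop codon, so this is a nonsense mutation.

nonsense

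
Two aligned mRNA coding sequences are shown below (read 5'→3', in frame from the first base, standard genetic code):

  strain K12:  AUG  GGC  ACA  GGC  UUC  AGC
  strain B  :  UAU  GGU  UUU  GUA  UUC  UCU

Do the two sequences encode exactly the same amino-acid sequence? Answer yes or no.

Codon 1: AUG Met / UAU Tyr — nonsynonymous.
Codon 2: GGC Gly / GGU Gly — synonymous.
Codon 3: ACA Thr / UUU Phe — nonsynonymous.
Codon 4: GGC Gly / GUA Val — nonsynonymous.
Codon 5: UUC Phe / UUC Phe — identical.
Codon 6: AGC Ser / UCU Ser — synonymous.
Nonsynonymous differences: 3 → different protein.

no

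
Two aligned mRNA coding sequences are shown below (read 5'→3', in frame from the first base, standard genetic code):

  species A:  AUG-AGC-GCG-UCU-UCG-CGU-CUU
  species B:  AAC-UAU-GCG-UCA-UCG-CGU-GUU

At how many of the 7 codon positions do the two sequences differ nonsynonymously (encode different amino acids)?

Codon 1: AUG Met / AAC Asn — nonsynonymous.
Codon 2: AGC Ser / UAU Tyr — nonsynonymous.
Codon 3: GCG Ala / GCG Ala — identical.
Codon 4: UCU Ser / UCA Ser — synonymous.
Codon 5: UCG Ser / UCG Ser — identical.
Codon 6: CGU Arg / CGU Arg — identical.
Codon 7: CUU Leu / GUU Val — nonsynonymous.
Nonsynonymous differences: 3.

3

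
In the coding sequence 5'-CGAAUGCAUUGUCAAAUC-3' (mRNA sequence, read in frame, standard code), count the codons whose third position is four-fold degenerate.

1

Codon 1 CGA (Arg): third position 4-fold.
Codon 2 AUG (Met): third position 1-fold.
Codon 3 CAU (His): third position 2-fold.
Codon 4 UGU (Cys): third position 2-fold.
Codon 5 CAA (Gln): third position 2-fold.
Codon 6 AUC (Ile): third position 3-fold.
Four-fold degenerate third positions: 1.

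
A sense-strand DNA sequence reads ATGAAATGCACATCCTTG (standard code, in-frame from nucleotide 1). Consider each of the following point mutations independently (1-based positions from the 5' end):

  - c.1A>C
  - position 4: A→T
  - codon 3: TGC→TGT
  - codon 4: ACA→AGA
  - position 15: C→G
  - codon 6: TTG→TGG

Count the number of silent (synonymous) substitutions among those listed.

2

Codon 1: ATG (Met) → CTG (Leu) — missense.
Codon 2: AAA (Lys) → TAA (Stop) — nonsense.
Codon 3: TGC (Cys) → TGT (Cys) — synonymous.
Codon 4: ACA (Thr) → AGA (Arg) — missense.
Codon 5: TCC (Ser) → TCG (Ser) — synonymous.
Codon 6: TTG (Leu) → TGG (Trp) — missense.
Synonymous: 2 of 6.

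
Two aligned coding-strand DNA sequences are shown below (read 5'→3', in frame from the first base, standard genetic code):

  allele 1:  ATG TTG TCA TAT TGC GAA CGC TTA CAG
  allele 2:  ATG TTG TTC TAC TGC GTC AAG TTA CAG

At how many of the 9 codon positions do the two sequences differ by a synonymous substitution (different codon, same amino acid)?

Codon 1: ATG Met / ATG Met — identical.
Codon 2: TTG Leu / TTG Leu — identical.
Codon 3: TCA Ser / TTC Phe — nonsynonymous.
Codon 4: TAT Tyr / TAC Tyr — synonymous.
Codon 5: TGC Cys / TGC Cys — identical.
Codon 6: GAA Glu / GTC Val — nonsynonymous.
Codon 7: CGC Arg / AAG Lys — nonsynonymous.
Codon 8: TTA Leu / TTA Leu — identical.
Codon 9: CAG Gln / CAG Gln — identical.
Synonymous differences: 1.

1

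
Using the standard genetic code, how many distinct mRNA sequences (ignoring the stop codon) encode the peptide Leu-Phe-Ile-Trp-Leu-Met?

216

Leu: 6 codons.
Phe: 2 codons.
Ile: 3 codons.
Trp: 1 codon.
Leu: 6 codons.
Met: 1 codon.
6 × 2 × 3 × 1 × 6 × 1 = 216.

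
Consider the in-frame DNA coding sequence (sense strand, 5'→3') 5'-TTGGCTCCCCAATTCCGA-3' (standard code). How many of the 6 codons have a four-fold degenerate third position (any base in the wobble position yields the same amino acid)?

Codon 1 TTG (Leu): third position 2-fold.
Codon 2 GCT (Ala): third position 4-fold.
Codon 3 CCC (Pro): third position 4-fold.
Codon 4 CAA (Gln): third position 2-fold.
Codon 5 TTC (Phe): third position 2-fold.
Codon 6 CGA (Arg): third position 4-fold.
Four-fold degenerate third positions: 3.

3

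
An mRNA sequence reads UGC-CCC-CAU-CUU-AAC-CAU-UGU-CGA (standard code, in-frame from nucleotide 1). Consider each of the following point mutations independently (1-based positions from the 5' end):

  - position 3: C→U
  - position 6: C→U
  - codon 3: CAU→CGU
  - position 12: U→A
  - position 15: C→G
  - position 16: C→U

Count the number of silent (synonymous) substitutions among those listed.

3

Codon 1: UGC (Cys) → UGU (Cys) — synonymous.
Codon 2: CCC (Pro) → CCU (Pro) — synonymous.
Codon 3: CAU (His) → CGU (Arg) — missense.
Codon 4: CUU (Leu) → CUA (Leu) — synonymous.
Codon 5: AAC (Asn) → AAG (Lys) — missense.
Codon 6: CAU (His) → UAU (Tyr) — missense.
Synonymous: 3 of 6.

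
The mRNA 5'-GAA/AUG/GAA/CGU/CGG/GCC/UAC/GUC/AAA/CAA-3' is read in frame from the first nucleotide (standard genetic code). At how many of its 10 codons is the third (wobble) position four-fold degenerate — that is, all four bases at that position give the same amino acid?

Codon 1 GAA (Glu): third position 2-fold.
Codon 2 AUG (Met): third position 1-fold.
Codon 3 GAA (Glu): third position 2-fold.
Codon 4 CGU (Arg): third position 4-fold.
Codon 5 CGG (Arg): third position 4-fold.
Codon 6 GCC (Ala): third position 4-fold.
Codon 7 UAC (Tyr): third position 2-fold.
Codon 8 GUC (Val): third position 4-fold.
Codon 9 AAA (Lys): third position 2-fold.
Codon 10 CAA (Gln): third position 2-fold.
Four-fold degenerate third positions: 4.

4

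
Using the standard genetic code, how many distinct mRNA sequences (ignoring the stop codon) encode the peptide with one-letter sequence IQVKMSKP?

Ile: 3 codons.
Gln: 2 codons.
Val: 4 codons.
Lys: 2 codons.
Met: 1 codon.
Ser: 6 codons.
Lys: 2 codons.
Pro: 4 codons.
3 × 2 × 4 × 2 × 1 × 6 × 2 × 4 = 2304.

2304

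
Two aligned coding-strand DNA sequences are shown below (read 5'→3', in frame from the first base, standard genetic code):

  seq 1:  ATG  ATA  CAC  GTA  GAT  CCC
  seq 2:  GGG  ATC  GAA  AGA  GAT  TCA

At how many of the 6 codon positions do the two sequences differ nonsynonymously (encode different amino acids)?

Codon 1: ATG Met / GGG Gly — nonsynonymous.
Codon 2: ATA Ile / ATC Ile — synonymous.
Codon 3: CAC His / GAA Glu — nonsynonymous.
Codon 4: GTA Val / AGA Arg — nonsynonymous.
Codon 5: GAT Asp / GAT Asp — identical.
Codon 6: CCC Pro / TCA Ser — nonsynonymous.
Nonsynonymous differences: 4.

4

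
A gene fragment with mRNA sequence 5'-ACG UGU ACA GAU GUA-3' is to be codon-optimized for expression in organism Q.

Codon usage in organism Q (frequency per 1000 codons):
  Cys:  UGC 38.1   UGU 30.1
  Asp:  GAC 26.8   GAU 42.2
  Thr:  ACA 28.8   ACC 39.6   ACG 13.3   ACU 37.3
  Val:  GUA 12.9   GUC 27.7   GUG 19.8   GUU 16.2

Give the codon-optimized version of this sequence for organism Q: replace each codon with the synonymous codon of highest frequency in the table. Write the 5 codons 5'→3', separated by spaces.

Codon 1 (Thr): best is ACC at 39.6.
Codon 2 (Cys): best is UGC at 38.1.
Codon 3 (Thr): best is ACC at 39.6.
Codon 4 (Asp): best is GAU at 42.2.
Codon 5 (Val): best is GUC at 27.7.

ACC UGC ACC GAU GUC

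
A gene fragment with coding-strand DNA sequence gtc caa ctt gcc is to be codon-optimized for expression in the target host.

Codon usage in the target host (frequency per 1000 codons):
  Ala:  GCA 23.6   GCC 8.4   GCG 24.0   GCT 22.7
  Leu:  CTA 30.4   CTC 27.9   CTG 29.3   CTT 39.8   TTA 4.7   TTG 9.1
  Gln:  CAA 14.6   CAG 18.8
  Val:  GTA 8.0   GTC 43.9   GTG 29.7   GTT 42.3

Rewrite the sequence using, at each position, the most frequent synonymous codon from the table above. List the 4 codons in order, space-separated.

GTC CAG CTT GCG

Codon 1 (Val): best is GTC at 43.9.
Codon 2 (Gln): best is CAG at 18.8.
Codon 3 (Leu): best is CTT at 39.8.
Codon 4 (Ala): best is GCG at 24.0.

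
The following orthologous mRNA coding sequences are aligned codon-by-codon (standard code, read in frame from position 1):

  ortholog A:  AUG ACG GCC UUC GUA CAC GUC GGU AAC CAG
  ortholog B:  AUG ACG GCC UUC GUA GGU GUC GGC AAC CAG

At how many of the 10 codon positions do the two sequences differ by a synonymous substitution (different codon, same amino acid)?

Codon 1: AUG Met / AUG Met — identical.
Codon 2: ACG Thr / ACG Thr — identical.
Codon 3: GCC Ala / GCC Ala — identical.
Codon 4: UUC Phe / UUC Phe — identical.
Codon 5: GUA Val / GUA Val — identical.
Codon 6: CAC His / GGU Gly — nonsynonymous.
Codon 7: GUC Val / GUC Val — identical.
Codon 8: GGU Gly / GGC Gly — synonymous.
Codon 9: AAC Asn / AAC Asn — identical.
Codon 10: CAG Gln / CAG Gln — identical.
Synonymous differences: 1.

1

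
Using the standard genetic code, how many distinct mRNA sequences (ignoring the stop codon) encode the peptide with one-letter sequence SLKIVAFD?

13824

Ser: 6 codons.
Leu: 6 codons.
Lys: 2 codons.
Ile: 3 codons.
Val: 4 codons.
Ala: 4 codons.
Phe: 2 codons.
Asp: 2 codons.
6 × 6 × 2 × 3 × 4 × 4 × 2 × 2 = 13824.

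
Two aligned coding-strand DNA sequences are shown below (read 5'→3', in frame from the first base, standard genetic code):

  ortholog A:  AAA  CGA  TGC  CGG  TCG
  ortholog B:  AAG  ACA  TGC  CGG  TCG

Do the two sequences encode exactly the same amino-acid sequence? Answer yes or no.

no

Codon 1: AAA Lys / AAG Lys — synonymous.
Codon 2: CGA Arg / ACA Thr — nonsynonymous.
Codon 3: TGC Cys / TGC Cys — identical.
Codon 4: CGG Arg / CGG Arg — identical.
Codon 5: TCG Ser / TCG Ser — identical.
Nonsynonymous differences: 1 → different protein.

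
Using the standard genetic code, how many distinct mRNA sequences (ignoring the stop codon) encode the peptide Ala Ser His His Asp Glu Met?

384

Ala: 4 codons.
Ser: 6 codons.
His: 2 codons.
His: 2 codons.
Asp: 2 codons.
Glu: 2 codons.
Met: 1 codon.
4 × 6 × 2 × 2 × 2 × 2 × 1 = 384.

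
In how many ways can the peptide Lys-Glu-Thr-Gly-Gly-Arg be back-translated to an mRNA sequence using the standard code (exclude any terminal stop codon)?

Lys: 2 codons.
Glu: 2 codons.
Thr: 4 codons.
Gly: 4 codons.
Gly: 4 codons.
Arg: 6 codons.
2 × 2 × 4 × 4 × 4 × 6 = 1536.

1536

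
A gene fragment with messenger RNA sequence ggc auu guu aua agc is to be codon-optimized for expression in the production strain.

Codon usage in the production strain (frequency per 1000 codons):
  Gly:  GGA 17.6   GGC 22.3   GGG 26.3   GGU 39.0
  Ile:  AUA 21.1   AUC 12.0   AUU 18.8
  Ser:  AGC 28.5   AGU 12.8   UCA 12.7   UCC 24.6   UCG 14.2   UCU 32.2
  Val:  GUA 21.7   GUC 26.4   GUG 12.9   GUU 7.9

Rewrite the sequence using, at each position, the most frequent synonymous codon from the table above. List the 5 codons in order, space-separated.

GGU AUA GUC AUA UCU

Codon 1 (Gly): best is GGU at 39.0.
Codon 2 (Ile): best is AUA at 21.1.
Codon 3 (Val): best is GUC at 26.4.
Codon 4 (Ile): best is AUA at 21.1.
Codon 5 (Ser): best is UCU at 32.2.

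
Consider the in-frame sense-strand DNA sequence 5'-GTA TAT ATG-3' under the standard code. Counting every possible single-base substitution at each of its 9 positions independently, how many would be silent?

4

Codon 1 (GTA, Val): 3 synonymous substitutions.
Codon 2 (TAT, Tyr): 1 synonymous substitution.
Codon 3 (ATG, Met): 0 synonymous substitutions.
Total: 3 + 1 + 0 = 4.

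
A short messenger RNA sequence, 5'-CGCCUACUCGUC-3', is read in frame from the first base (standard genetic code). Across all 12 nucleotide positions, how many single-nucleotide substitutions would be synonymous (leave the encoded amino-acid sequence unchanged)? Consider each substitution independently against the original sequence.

Codon 1 (CGC, Arg): 3 synonymous substitutions.
Codon 2 (CUA, Leu): 4 synonymous substitutions.
Codon 3 (CUC, Leu): 3 synonymous substitutions.
Codon 4 (GUC, Val): 3 synonymous substitutions.
Total: 3 + 4 + 3 + 3 = 13.

13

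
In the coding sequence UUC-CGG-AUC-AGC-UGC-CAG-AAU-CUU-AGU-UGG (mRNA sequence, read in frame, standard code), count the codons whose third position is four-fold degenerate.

Codon 1 UUC (Phe): third position 2-fold.
Codon 2 CGG (Arg): third position 4-fold.
Codon 3 AUC (Ile): third position 3-fold.
Codon 4 AGC (Ser): third position 2-fold.
Codon 5 UGC (Cys): third position 2-fold.
Codon 6 CAG (Gln): third position 2-fold.
Codon 7 AAU (Asn): third position 2-fold.
Codon 8 CUU (Leu): third position 4-fold.
Codon 9 AGU (Ser): third position 2-fold.
Codon 10 UGG (Trp): third position 1-fold.
Four-fold degenerate third positions: 2.

2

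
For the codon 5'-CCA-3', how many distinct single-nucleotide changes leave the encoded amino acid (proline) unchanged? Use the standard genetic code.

3

Position 1: none → 0 synonymous.
Position 2: none → 0 synonymous.
Position 3: CCT, CCC, CCG → 3 synonymous.
Total: 0 + 0 + 3 = 3.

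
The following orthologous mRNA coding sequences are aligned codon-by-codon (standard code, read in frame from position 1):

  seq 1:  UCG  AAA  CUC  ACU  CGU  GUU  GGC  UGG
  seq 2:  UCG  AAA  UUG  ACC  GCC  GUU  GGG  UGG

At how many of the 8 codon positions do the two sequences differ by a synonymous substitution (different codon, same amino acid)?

Codon 1: UCG Ser / UCG Ser — identical.
Codon 2: AAA Lys / AAA Lys — identical.
Codon 3: CUC Leu / UUG Leu — synonymous.
Codon 4: ACU Thr / ACC Thr — synonymous.
Codon 5: CGU Arg / GCC Ala — nonsynonymous.
Codon 6: GUU Val / GUU Val — identical.
Codon 7: GGC Gly / GGG Gly — synonymous.
Codon 8: UGG Trp / UGG Trp — identical.
Synonymous differences: 3.

3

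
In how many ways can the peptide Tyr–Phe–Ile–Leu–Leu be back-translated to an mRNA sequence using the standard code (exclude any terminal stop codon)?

Tyr: 2 codons.
Phe: 2 codons.
Ile: 3 codons.
Leu: 6 codons.
Leu: 6 codons.
2 × 2 × 3 × 6 × 6 = 432.

432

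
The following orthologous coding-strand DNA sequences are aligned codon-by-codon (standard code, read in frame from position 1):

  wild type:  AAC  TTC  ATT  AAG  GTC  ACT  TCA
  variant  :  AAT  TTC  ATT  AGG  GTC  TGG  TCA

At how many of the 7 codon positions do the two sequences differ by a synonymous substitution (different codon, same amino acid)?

1

Codon 1: AAC Asn / AAT Asn — synonymous.
Codon 2: TTC Phe / TTC Phe — identical.
Codon 3: ATT Ile / ATT Ile — identical.
Codon 4: AAG Lys / AGG Arg — nonsynonymous.
Codon 5: GTC Val / GTC Val — identical.
Codon 6: ACT Thr / TGG Trp — nonsynonymous.
Codon 7: TCA Ser / TCA Ser — identical.
Synonymous differences: 1.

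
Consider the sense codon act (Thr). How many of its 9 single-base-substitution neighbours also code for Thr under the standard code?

Position 1: none → 0 synonymous.
Position 2: none → 0 synonymous.
Position 3: ACC, ACA, ACG → 3 synonymous.
Total: 0 + 0 + 3 = 3.

3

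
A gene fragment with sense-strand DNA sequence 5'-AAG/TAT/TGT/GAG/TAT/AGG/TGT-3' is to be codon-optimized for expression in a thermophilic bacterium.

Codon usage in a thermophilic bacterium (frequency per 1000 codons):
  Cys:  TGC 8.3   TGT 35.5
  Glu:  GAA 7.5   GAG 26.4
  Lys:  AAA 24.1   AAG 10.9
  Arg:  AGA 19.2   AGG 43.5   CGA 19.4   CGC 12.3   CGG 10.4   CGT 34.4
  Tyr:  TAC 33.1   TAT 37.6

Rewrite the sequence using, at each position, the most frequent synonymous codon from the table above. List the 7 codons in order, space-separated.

AAA TAT TGT GAG TAT AGG TGT

Codon 1 (Lys): best is AAA at 24.1.
Codon 2 (Tyr): best is TAT at 37.6.
Codon 3 (Cys): best is TGT at 35.5.
Codon 4 (Glu): best is GAG at 26.4.
Codon 5 (Tyr): best is TAT at 37.6.
Codon 6 (Arg): best is AGG at 43.5.
Codon 7 (Cys): best is TGT at 35.5.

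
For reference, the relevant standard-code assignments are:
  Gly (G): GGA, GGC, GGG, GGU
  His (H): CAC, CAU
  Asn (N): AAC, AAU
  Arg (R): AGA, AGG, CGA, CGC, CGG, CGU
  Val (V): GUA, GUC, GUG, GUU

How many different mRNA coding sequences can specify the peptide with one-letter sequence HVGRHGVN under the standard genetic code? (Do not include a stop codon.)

12288

His: 2 codons.
Val: 4 codons.
Gly: 4 codons.
Arg: 6 codons.
His: 2 codons.
Gly: 4 codons.
Val: 4 codons.
Asn: 2 codons.
2 × 4 × 4 × 6 × 2 × 4 × 4 × 2 = 12288.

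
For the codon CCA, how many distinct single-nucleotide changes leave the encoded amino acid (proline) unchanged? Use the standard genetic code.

Position 1: none → 0 synonymous.
Position 2: none → 0 synonymous.
Position 3: CCU, CCC, CCG → 3 synonymous.
Total: 0 + 0 + 3 = 3.

3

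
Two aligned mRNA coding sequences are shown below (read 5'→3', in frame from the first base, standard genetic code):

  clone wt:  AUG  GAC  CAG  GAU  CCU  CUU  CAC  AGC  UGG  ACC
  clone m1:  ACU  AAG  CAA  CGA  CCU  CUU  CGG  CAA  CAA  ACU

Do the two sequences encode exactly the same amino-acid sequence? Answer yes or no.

no

Codon 1: AUG Met / ACU Thr — nonsynonymous.
Codon 2: GAC Asp / AAG Lys — nonsynonymous.
Codon 3: CAG Gln / CAA Gln — synonymous.
Codon 4: GAU Asp / CGA Arg — nonsynonymous.
Codon 5: CCU Pro / CCU Pro — identical.
Codon 6: CUU Leu / CUU Leu — identical.
Codon 7: CAC His / CGG Arg — nonsynonymous.
Codon 8: AGC Ser / CAA Gln — nonsynonymous.
Codon 9: UGG Trp / CAA Gln — nonsynonymous.
Codon 10: ACC Thr / ACU Thr — synonymous.
Nonsynonymous differences: 6 → different protein.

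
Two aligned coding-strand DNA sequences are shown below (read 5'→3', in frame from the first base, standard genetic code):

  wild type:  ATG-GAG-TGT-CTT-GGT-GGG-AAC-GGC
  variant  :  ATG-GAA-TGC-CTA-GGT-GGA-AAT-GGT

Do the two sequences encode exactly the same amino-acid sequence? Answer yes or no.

yes

Codon 1: ATG Met / ATG Met — identical.
Codon 2: GAG Glu / GAA Glu — synonymous.
Codon 3: TGT Cys / TGC Cys — synonymous.
Codon 4: CTT Leu / CTA Leu — synonymous.
Codon 5: GGT Gly / GGT Gly — identical.
Codon 6: GGG Gly / GGA Gly — synonymous.
Codon 7: AAC Asn / AAT Asn — synonymous.
Codon 8: GGC Gly / GGT Gly — synonymous.
Nonsynonymous differences: 0 → same protein.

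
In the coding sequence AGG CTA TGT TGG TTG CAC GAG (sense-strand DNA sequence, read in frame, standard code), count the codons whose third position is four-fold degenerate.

Codon 1 AGG (Arg): third position 2-fold.
Codon 2 CTA (Leu): third position 4-fold.
Codon 3 TGT (Cys): third position 2-fold.
Codon 4 TGG (Trp): third position 1-fold.
Codon 5 TTG (Leu): third position 2-fold.
Codon 6 CAC (His): third position 2-fold.
Codon 7 GAG (Glu): third position 2-fold.
Four-fold degenerate third positions: 1.

1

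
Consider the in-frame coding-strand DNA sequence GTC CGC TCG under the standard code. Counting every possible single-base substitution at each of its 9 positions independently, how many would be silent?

9

Codon 1 (GTC, Val): 3 synonymous substitutions.
Codon 2 (CGC, Arg): 3 synonymous substitutions.
Codon 3 (TCG, Ser): 3 synonymous substitutions.
Total: 3 + 3 + 3 = 9.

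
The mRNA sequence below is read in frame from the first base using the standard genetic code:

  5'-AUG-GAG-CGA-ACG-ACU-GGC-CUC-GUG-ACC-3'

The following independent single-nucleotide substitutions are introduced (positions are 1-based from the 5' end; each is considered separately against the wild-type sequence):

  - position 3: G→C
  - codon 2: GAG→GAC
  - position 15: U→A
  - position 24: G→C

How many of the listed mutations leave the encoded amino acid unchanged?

2

Codon 1: AUG (Met) → AUC (Ile) — missense.
Codon 2: GAG (Glu) → GAC (Asp) — missense.
Codon 5: ACU (Thr) → ACA (Thr) — synonymous.
Codon 8: GUG (Val) → GUC (Val) — synonymous.
Synonymous: 2 of 4.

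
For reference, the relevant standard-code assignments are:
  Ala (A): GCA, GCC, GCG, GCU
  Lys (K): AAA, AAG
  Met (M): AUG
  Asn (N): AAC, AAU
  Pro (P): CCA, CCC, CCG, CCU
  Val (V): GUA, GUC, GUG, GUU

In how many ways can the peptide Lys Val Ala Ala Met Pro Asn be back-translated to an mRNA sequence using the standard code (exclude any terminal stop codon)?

Lys: 2 codons.
Val: 4 codons.
Ala: 4 codons.
Ala: 4 codons.
Met: 1 codon.
Pro: 4 codons.
Asn: 2 codons.
2 × 4 × 4 × 4 × 1 × 4 × 2 = 1024.

1024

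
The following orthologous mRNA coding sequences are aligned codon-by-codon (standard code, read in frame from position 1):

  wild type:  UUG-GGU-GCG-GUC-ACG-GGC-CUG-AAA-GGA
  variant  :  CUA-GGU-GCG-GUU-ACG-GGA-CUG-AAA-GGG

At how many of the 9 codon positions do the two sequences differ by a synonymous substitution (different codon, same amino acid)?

4

Codon 1: UUG Leu / CUA Leu — synonymous.
Codon 2: GGU Gly / GGU Gly — identical.
Codon 3: GCG Ala / GCG Ala — identical.
Codon 4: GUC Val / GUU Val — synonymous.
Codon 5: ACG Thr / ACG Thr — identical.
Codon 6: GGC Gly / GGA Gly — synonymous.
Codon 7: CUG Leu / CUG Leu — identical.
Codon 8: AAA Lys / AAA Lys — identical.
Codon 9: GGA Gly / GGG Gly — synonymous.
Synonymous differences: 4.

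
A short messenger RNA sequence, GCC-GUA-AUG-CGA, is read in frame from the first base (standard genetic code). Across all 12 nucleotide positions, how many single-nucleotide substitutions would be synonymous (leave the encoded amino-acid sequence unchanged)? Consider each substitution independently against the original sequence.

Codon 1 (GCC, Ala): 3 synonymous substitutions.
Codon 2 (GUA, Val): 3 synonymous substitutions.
Codon 3 (AUG, Met): 0 synonymous substitutions.
Codon 4 (CGA, Arg): 4 synonymous substitutions.
Total: 3 + 3 + 0 + 4 = 10.

10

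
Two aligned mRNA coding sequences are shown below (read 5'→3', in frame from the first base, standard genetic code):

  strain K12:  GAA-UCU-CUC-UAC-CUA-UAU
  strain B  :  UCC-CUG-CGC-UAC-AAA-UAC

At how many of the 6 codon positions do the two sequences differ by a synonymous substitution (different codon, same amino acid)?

Codon 1: GAA Glu / UCC Ser — nonsynonymous.
Codon 2: UCU Ser / CUG Leu — nonsynonymous.
Codon 3: CUC Leu / CGC Arg — nonsynonymous.
Codon 4: UAC Tyr / UAC Tyr — identical.
Codon 5: CUA Leu / AAA Lys — nonsynonymous.
Codon 6: UAU Tyr / UAC Tyr — synonymous.
Synonymous differences: 1.

1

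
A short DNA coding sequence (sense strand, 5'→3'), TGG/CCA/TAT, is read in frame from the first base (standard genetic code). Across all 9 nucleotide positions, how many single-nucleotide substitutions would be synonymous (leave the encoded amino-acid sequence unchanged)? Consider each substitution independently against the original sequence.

Codon 1 (TGG, Trp): 0 synonymous substitutions.
Codon 2 (CCA, Pro): 3 synonymous substitutions.
Codon 3 (TAT, Tyr): 1 synonymous substitution.
Total: 0 + 3 + 1 = 4.

4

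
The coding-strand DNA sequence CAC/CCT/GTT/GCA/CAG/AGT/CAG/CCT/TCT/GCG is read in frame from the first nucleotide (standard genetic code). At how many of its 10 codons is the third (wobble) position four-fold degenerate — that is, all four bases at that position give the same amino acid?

Codon 1 CAC (His): third position 2-fold.
Codon 2 CCT (Pro): third position 4-fold.
Codon 3 GTT (Val): third position 4-fold.
Codon 4 GCA (Ala): third position 4-fold.
Codon 5 CAG (Gln): third position 2-fold.
Codon 6 AGT (Ser): third position 2-fold.
Codon 7 CAG (Gln): third position 2-fold.
Codon 8 CCT (Pro): third position 4-fold.
Codon 9 TCT (Ser): third position 4-fold.
Codon 10 GCG (Ala): third position 4-fold.
Four-fold degenerate third positions: 6.

6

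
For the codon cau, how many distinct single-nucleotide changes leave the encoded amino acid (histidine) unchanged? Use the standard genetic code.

1

Position 1: none → 0 synonymous.
Position 2: none → 0 synonymous.
Position 3: CAC → 1 synonymous.
Total: 0 + 0 + 1 = 1.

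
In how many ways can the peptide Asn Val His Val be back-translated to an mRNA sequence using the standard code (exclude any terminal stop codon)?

64

Asn: 2 codons.
Val: 4 codons.
His: 2 codons.
Val: 4 codons.
2 × 4 × 2 × 4 = 64.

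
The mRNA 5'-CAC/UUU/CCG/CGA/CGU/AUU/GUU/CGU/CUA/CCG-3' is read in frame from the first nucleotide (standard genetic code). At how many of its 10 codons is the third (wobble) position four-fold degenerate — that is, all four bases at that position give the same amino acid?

7

Codon 1 CAC (His): third position 2-fold.
Codon 2 UUU (Phe): third position 2-fold.
Codon 3 CCG (Pro): third position 4-fold.
Codon 4 CGA (Arg): third position 4-fold.
Codon 5 CGU (Arg): third position 4-fold.
Codon 6 AUU (Ile): third position 3-fold.
Codon 7 GUU (Val): third position 4-fold.
Codon 8 CGU (Arg): third position 4-fold.
Codon 9 CUA (Leu): third position 4-fold.
Codon 10 CCG (Pro): third position 4-fold.
Four-fold degenerate third positions: 7.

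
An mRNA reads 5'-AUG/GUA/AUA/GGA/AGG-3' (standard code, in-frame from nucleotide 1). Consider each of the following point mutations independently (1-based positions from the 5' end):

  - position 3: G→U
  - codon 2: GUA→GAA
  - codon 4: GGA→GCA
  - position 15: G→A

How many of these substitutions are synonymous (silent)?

Codon 1: AUG (Met) → AUU (Ile) — missense.
Codon 2: GUA (Val) → GAA (Glu) — missense.
Codon 4: GGA (Gly) → GCA (Ala) — missense.
Codon 5: AGG (Arg) → AGA (Arg) — synonymous.
Synonymous: 1 of 4.

1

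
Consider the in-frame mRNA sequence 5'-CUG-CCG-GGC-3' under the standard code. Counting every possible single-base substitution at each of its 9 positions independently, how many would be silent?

Codon 1 (CUG, Leu): 4 synonymous substitutions.
Codon 2 (CCG, Pro): 3 synonymous substitutions.
Codon 3 (GGC, Gly): 3 synonymous substitutions.
Total: 4 + 3 + 3 = 10.

10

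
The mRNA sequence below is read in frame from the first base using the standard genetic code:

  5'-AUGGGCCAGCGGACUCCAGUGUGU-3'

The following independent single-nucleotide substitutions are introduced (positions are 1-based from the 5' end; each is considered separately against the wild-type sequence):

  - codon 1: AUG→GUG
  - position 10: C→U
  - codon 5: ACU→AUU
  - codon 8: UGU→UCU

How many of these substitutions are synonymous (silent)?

Codon 1: AUG (Met) → GUG (Val) — missense.
Codon 4: CGG (Arg) → UGG (Trp) — missense.
Codon 5: ACU (Thr) → AUU (Ile) — missense.
Codon 8: UGU (Cys) → UCU (Ser) — missense.
Synonymous: 0 of 4.

0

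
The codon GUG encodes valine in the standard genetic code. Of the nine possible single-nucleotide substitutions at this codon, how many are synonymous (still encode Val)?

Position 1: none → 0 synonymous.
Position 2: none → 0 synonymous.
Position 3: GUU, GUC, GUA → 3 synonymous.
Total: 0 + 0 + 3 = 3.

3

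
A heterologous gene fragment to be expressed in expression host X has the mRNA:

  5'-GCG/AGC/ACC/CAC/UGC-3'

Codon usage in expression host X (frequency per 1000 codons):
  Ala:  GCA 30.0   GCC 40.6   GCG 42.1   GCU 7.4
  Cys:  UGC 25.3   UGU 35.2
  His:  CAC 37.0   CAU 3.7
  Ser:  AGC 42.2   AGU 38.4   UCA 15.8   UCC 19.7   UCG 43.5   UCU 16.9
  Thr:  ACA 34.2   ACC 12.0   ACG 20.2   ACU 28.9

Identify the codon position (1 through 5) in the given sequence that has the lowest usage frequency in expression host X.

Codon 1 GCG (Ala): 42.1 per 1000.
Codon 2 AGC (Ser): 42.2 per 1000.
Codon 3 ACC (Thr): 12.0 per 1000.
Codon 4 CAC (His): 37.0 per 1000.
Codon 5 UGC (Cys): 25.3 per 1000.
Lowest frequency is 12.0 at codon 3.

3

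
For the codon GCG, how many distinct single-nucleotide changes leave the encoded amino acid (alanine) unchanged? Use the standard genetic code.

3

Position 1: none → 0 synonymous.
Position 2: none → 0 synonymous.
Position 3: GCU, GCC, GCA → 3 synonymous.
Total: 0 + 0 + 3 = 3.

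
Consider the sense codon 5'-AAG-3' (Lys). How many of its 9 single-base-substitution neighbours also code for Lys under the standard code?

1

Position 1: none → 0 synonymous.
Position 2: none → 0 synonymous.
Position 3: AAA → 1 synonymous.
Total: 0 + 0 + 1 = 1.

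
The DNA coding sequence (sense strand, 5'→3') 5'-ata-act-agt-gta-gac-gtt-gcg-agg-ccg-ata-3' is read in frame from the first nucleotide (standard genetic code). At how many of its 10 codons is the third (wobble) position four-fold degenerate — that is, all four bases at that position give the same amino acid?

Codon 1 ATA (Ile): third position 3-fold.
Codon 2 ACT (Thr): third position 4-fold.
Codon 3 AGT (Ser): third position 2-fold.
Codon 4 GTA (Val): third position 4-fold.
Codon 5 GAC (Asp): third position 2-fold.
Codon 6 GTT (Val): third position 4-fold.
Codon 7 GCG (Ala): third position 4-fold.
Codon 8 AGG (Arg): third position 2-fold.
Codon 9 CCG (Pro): third position 4-fold.
Codon 10 ATA (Ile): third position 3-fold.
Four-fold degenerate third positions: 5.

5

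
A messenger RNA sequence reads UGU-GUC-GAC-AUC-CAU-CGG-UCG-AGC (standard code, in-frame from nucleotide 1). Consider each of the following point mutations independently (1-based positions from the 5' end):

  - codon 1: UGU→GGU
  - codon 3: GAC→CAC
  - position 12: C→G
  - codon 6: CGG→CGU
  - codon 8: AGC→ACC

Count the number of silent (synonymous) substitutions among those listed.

Codon 1: UGU (Cys) → GGU (Gly) — missense.
Codon 3: GAC (Asp) → CAC (His) — missense.
Codon 4: AUC (Ile) → AUG (Met) — missense.
Codon 6: CGG (Arg) → CGU (Arg) — synonymous.
Codon 8: AGC (Ser) → ACC (Thr) — missense.
Synonymous: 1 of 5.

1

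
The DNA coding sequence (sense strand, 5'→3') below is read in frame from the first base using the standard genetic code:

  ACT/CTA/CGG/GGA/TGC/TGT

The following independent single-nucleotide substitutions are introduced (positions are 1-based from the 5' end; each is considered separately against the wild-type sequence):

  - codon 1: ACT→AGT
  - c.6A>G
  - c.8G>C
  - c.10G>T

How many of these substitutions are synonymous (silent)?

Codon 1: ACT (Thr) → AGT (Ser) — missense.
Codon 2: CTA (Leu) → CTG (Leu) — synonymous.
Codon 3: CGG (Arg) → CCG (Pro) — missense.
Codon 4: GGA (Gly) → TGA (Stop) — nonsense.
Synonymous: 1 of 4.

1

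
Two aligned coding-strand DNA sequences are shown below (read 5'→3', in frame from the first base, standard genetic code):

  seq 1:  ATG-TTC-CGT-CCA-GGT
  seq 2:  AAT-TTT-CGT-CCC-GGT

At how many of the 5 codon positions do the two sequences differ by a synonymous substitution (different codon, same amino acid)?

Codon 1: ATG Met / AAT Asn — nonsynonymous.
Codon 2: TTC Phe / TTT Phe — synonymous.
Codon 3: CGT Arg / CGT Arg — identical.
Codon 4: CCA Pro / CCC Pro — synonymous.
Codon 5: GGT Gly / GGT Gly — identical.
Synonymous differences: 2.

2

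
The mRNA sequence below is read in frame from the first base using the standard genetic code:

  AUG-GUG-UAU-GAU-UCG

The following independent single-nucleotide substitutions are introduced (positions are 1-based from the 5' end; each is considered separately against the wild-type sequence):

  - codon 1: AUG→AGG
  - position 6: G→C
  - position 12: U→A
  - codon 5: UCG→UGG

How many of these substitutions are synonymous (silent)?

Codon 1: AUG (Met) → AGG (Arg) — missense.
Codon 2: GUG (Val) → GUC (Val) — synonymous.
Codon 4: GAU (Asp) → GAA (Glu) — missense.
Codon 5: UCG (Ser) → UGG (Trp) — missense.
Synonymous: 1 of 4.

1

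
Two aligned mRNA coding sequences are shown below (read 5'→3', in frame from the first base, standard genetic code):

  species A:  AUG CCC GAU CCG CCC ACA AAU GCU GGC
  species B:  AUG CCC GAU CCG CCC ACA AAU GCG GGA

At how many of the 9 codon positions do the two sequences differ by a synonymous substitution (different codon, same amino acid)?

Codon 1: AUG Met / AUG Met — identical.
Codon 2: CCC Pro / CCC Pro — identical.
Codon 3: GAU Asp / GAU Asp — identical.
Codon 4: CCG Pro / CCG Pro — identical.
Codon 5: CCC Pro / CCC Pro — identical.
Codon 6: ACA Thr / ACA Thr — identical.
Codon 7: AAU Asn / AAU Asn — identical.
Codon 8: GCU Ala / GCG Ala — synonymous.
Codon 9: GGC Gly / GGA Gly — synonymous.
Synonymous differences: 2.

2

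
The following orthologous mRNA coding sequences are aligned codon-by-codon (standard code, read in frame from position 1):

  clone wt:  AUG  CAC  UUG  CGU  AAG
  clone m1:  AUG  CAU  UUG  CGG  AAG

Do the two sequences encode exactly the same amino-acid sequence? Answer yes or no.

yes

Codon 1: AUG Met / AUG Met — identical.
Codon 2: CAC His / CAU His — synonymous.
Codon 3: UUG Leu / UUG Leu — identical.
Codon 4: CGU Arg / CGG Arg — synonymous.
Codon 5: AAG Lys / AAG Lys — identical.
Nonsynonymous differences: 0 → same protein.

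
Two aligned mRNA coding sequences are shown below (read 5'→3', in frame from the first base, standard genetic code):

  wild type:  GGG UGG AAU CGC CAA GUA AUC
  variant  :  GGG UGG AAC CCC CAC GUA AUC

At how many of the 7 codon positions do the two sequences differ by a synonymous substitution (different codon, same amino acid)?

Codon 1: GGG Gly / GGG Gly — identical.
Codon 2: UGG Trp / UGG Trp — identical.
Codon 3: AAU Asn / AAC Asn — synonymous.
Codon 4: CGC Arg / CCC Pro — nonsynonymous.
Codon 5: CAA Gln / CAC His — nonsynonymous.
Codon 6: GUA Val / GUA Val — identical.
Codon 7: AUC Ile / AUC Ile — identical.
Synonymous differences: 1.

1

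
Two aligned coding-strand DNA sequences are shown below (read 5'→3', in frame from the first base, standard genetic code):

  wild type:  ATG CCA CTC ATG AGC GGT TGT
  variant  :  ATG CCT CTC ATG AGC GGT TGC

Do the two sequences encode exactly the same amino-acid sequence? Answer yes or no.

Codon 1: ATG Met / ATG Met — identical.
Codon 2: CCA Pro / CCT Pro — synonymous.
Codon 3: CTC Leu / CTC Leu — identical.
Codon 4: ATG Met / ATG Met — identical.
Codon 5: AGC Ser / AGC Ser — identical.
Codon 6: GGT Gly / GGT Gly — identical.
Codon 7: TGT Cys / TGC Cys — synonymous.
Nonsynonymous differences: 0 → same protein.

yes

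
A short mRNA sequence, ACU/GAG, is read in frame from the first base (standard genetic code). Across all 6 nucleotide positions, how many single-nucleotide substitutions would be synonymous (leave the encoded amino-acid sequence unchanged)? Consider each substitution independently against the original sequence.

4

Codon 1 (ACU, Thr): 3 synonymous substitutions.
Codon 2 (GAG, Glu): 1 synonymous substitution.
Total: 3 + 1 = 4.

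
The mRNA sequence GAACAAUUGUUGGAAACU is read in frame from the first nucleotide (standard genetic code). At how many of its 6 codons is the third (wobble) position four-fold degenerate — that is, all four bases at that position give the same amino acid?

Codon 1 GAA (Glu): third position 2-fold.
Codon 2 CAA (Gln): third position 2-fold.
Codon 3 UUG (Leu): third position 2-fold.
Codon 4 UUG (Leu): third position 2-fold.
Codon 5 GAA (Glu): third position 2-fold.
Codon 6 ACU (Thr): third position 4-fold.
Four-fold degenerate third positions: 1.

1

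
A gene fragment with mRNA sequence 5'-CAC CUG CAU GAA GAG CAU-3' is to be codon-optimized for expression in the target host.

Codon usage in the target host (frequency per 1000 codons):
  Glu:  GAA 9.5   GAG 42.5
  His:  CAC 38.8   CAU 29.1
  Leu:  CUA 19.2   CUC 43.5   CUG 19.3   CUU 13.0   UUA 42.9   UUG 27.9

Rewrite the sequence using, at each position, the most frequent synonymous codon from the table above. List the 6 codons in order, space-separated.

Codon 1 (His): best is CAC at 38.8.
Codon 2 (Leu): best is CUC at 43.5.
Codon 3 (His): best is CAC at 38.8.
Codon 4 (Glu): best is GAG at 42.5.
Codon 5 (Glu): best is GAG at 42.5.
Codon 6 (His): best is CAC at 38.8.

CAC CUC CAC GAG GAG CAC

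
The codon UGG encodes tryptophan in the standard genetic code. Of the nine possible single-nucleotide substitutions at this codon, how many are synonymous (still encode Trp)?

0

Position 1: none → 0 synonymous.
Position 2: none → 0 synonymous.
Position 3: none → 0 synonymous.
Total: 0 + 0 + 0 = 0.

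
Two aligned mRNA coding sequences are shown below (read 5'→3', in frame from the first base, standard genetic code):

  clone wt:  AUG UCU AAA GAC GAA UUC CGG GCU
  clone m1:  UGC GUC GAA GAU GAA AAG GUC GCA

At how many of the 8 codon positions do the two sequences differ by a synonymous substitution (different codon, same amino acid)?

2

Codon 1: AUG Met / UGC Cys — nonsynonymous.
Codon 2: UCU Ser / GUC Val — nonsynonymous.
Codon 3: AAA Lys / GAA Glu — nonsynonymous.
Codon 4: GAC Asp / GAU Asp — synonymous.
Codon 5: GAA Glu / GAA Glu — identical.
Codon 6: UUC Phe / AAG Lys — nonsynonymous.
Codon 7: CGG Arg / GUC Val — nonsynonymous.
Codon 8: GCU Ala / GCA Ala — synonymous.
Synonymous differences: 2.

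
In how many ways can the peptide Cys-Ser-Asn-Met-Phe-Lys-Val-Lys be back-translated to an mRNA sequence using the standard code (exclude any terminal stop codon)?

768

Cys: 2 codons.
Ser: 6 codons.
Asn: 2 codons.
Met: 1 codon.
Phe: 2 codons.
Lys: 2 codons.
Val: 4 codons.
Lys: 2 codons.
2 × 6 × 2 × 1 × 2 × 2 × 4 × 2 = 768.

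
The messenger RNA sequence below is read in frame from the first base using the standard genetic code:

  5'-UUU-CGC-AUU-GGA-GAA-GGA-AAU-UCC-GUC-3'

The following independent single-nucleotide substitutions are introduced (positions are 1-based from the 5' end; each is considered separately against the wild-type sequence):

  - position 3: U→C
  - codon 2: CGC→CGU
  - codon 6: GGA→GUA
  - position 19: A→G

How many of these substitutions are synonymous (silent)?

Codon 1: UUU (Phe) → UUC (Phe) — synonymous.
Codon 2: CGC (Arg) → CGU (Arg) — synonymous.
Codon 6: GGA (Gly) → GUA (Val) — missense.
Codon 7: AAU (Asn) → GAU (Asp) — missense.
Synonymous: 2 of 4.

2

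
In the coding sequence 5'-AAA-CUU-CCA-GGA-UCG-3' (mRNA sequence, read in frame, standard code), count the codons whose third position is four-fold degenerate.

Codon 1 AAA (Lys): third position 2-fold.
Codon 2 CUU (Leu): third position 4-fold.
Codon 3 CCA (Pro): third position 4-fold.
Codon 4 GGA (Gly): third position 4-fold.
Codon 5 UCG (Ser): third position 4-fold.
Four-fold degenerate third positions: 4.

4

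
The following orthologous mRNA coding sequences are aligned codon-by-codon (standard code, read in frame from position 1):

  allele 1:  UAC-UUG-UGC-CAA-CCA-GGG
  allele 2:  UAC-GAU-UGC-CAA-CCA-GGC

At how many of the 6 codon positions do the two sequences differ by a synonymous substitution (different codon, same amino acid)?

1

Codon 1: UAC Tyr / UAC Tyr — identical.
Codon 2: UUG Leu / GAU Asp — nonsynonymous.
Codon 3: UGC Cys / UGC Cys — identical.
Codon 4: CAA Gln / CAA Gln — identical.
Codon 5: CCA Pro / CCA Pro — identical.
Codon 6: GGG Gly / GGC Gly — synonymous.
Synonymous differences: 1.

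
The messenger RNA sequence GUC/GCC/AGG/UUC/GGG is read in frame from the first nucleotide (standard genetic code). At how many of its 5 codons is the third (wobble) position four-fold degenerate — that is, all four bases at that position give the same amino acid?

3

Codon 1 GUC (Val): third position 4-fold.
Codon 2 GCC (Ala): third position 4-fold.
Codon 3 AGG (Arg): third position 2-fold.
Codon 4 UUC (Phe): third position 2-fold.
Codon 5 GGG (Gly): third position 4-fold.
Four-fold degenerate third positions: 3.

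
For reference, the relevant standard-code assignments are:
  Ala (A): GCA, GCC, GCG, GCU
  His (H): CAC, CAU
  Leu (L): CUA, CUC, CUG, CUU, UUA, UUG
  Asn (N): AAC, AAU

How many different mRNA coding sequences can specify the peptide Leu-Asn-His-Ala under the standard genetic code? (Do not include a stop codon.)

Leu: 6 codons.
Asn: 2 codons.
His: 2 codons.
Ala: 4 codons.
6 × 2 × 2 × 4 = 96.

96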